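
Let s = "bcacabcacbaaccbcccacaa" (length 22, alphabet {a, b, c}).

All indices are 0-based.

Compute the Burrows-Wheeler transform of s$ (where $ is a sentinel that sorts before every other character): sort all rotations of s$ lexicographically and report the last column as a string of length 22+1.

rank  rotation                 last
    0  $bcacabcacbaaccbcccacaa  a
    1  a$bcacabcacbaaccbcccaca  a
    2  aa$bcacabcacbaaccbcccac  c
    3  aaccbcccacaa$bcacabcacb  b
    4  abcacbaaccbcccacaa$bcac  c
    5  acaa$bcacabcacbaaccbccc  c
    6  acabcacbaaccbcccacaa$bc  c
    7  acbaaccbcccacaa$bcacabc  c
    8  accbcccacaa$bcacabcacba  a
    9  baaccbcccacaa$bcacabcac  c
   10  bcacabcacbaaccbcccacaa$  $
   11  bcacbaaccbcccacaa$bcaca  a
   12  bcccacaa$bcacabcacbaacc  c
   13  caa$bcacabcacbaaccbccca  a
   14  cabcacbaaccbcccacaa$bca  a
   15  cacaa$bcacabcacbaaccbcc  c
   16  cacabcacbaaccbcccacaa$b  b
   17  cacbaaccbcccacaa$bcacab  b
   18  cbaaccbcccacaa$bcacabca  a
   19  cbcccacaa$bcacabcacbaac  c
   20  ccacaa$bcacabcacbaaccbc  c
   21  ccbcccacaa$bcacabcacbaa  a
   22  cccacaa$bcacabcacbaaccb  b

aacbccccac$acaacbbaccab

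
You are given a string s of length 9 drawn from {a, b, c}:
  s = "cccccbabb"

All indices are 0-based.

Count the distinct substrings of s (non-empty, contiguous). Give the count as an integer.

rank→(start, suffix):
  0 → (6, 'abb')
  1 → (8, 'b')
  2 → (5, 'babb')
  3 → (7, 'bb')
  4 → (4, 'cbabb')
  5 → (3, 'ccbabb')
  6 → (2, 'cccbabb')
  7 → (1, 'ccccbabb')
  8 → (0, 'cccccbabb')

SA = [6, 8, 5, 7, 4, 3, 2, 1, 0]
[i] adj suffixes → lcp
  [1] 6/8 → 0 ('')
  [2] 8/5 → 1 ('b')
  [3] 5/7 → 1 ('b')
  [4] 7/4 → 0 ('')
  [5] 4/3 → 1 ('c')
  [6] 3/2 → 2 ('cc')
  [7] 2/1 → 3 ('ccc')
  [8] 1/0 → 4 ('cccc')

n(n+1)/2 = 9·10/2 = 45
Σ LCP = 0 + 0 + 1 + 1 + 0 + 1 + 2 + 3 + 4 = 12
distinct = 45 − 12 = 33

33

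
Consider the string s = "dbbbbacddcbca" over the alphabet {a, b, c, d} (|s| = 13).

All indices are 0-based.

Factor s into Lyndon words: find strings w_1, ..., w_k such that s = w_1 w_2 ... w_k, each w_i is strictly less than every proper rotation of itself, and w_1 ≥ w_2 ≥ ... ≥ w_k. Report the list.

emit factor 1: 'd' (i=0, period=1)
emit factor 2: 'b' (i=1, period=1)
emit factor 3: 'b' (i=2, period=1)
emit factor 4: 'b' (i=3, period=1)
emit factor 5: 'b' (i=4, period=1)
emit factor 6: 'acddcbc' (i=5, period=7)
emit factor 7: 'a' (i=12, period=1)

["d", "b", "b", "b", "b", "acddcbc", "a"]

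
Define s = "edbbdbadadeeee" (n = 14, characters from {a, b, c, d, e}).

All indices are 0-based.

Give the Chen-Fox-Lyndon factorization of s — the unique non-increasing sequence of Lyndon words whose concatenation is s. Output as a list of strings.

emit factor 1: 'e' (i=0, period=1)
emit factor 2: 'd' (i=1, period=1)
emit factor 3: 'bbd' (i=2, period=3)
emit factor 4: 'b' (i=5, period=1)
emit factor 5: 'adadeeee' (i=6, period=8)

["e", "d", "bbd", "b", "adadeeee"]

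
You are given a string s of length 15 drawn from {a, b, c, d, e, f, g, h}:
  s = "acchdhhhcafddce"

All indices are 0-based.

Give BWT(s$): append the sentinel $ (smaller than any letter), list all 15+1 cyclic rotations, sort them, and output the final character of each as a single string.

rank  rotation          last
    0  $acchdhhhcafddce  e
    1  acchdhhhcafddce$  $
    2  afddce$acchdhhhc  c
    3  cafddce$acchdhhh  h
    4  cchdhhhcafddce$a  a
    5  ce$acchdhhhcafdd  d
    6  chdhhhcafddce$ac  c
    7  dce$acchdhhhcafd  d
    8  ddce$acchdhhhcaf  f
    9  dhhhcafddce$acch  h
   10  e$acchdhhhcafddc  c
   11  fddce$acchdhhhca  a
   12  hcafddce$acchdhh  h
   13  hdhhhcafddce$acc  c
   14  hhcafddce$acchdh  h
   15  hhhcafddce$acchd  d

e$chadcdfhcahchd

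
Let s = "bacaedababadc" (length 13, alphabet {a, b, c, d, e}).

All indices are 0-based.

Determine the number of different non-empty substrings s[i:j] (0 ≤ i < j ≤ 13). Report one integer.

79

sorted suffixes:
  #0 SA[0]=6  'ababadc'
  #1 SA[1]=8  'abadc'
  #2 SA[2]=1  'acaedababadc'
  #3 SA[3]=10  'adc'
  #4 SA[4]=3  'aedababadc'
  #5 SA[5]=7  'babadc'
  #6 SA[6]=0  'bacaedababadc'
  #7 SA[7]=9  'badc'
  #8 SA[8]=12  'c'
  #9 SA[9]=2  'caedababadc'
  #10 SA[10]=5  'dababadc'
  #11 SA[11]=11  'dc'
  #12 SA[12]=4  'edababadc'

SA = [6, 8, 1, 10, 3, 7, 0, 9, 12, 2, 5, 11, 4]
i: (SA[i-1],SA[i]) lcp shared
  1: (6,8) 3 'aba'
  2: (8,1) 1 'a'
  3: (1,10) 1 'a'
  4: (10,3) 1 'a'
  5: (3,7) 0 ''
  6: (7,0) 2 'ba'
  7: (0,9) 2 'ba'
  8: (9,12) 0 ''
  9: (12,2) 1 'c'
  10: (2,5) 0 ''
  11: (5,11) 1 'd'
  12: (11,4) 0 ''

n(n+1)/2 = 13·14/2 = 91
Σ LCP = 0 + 3 + 1 + 1 + 1 + 0 + 2 + 2 + 0 + 1 + 0 + 1 + 0 = 12
distinct = 91 − 12 = 79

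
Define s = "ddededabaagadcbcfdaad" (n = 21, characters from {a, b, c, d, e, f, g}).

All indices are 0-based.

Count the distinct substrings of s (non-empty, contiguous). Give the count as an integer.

211

rank→(start, suffix):
  0 → (18, 'aad')
  1 → (8, 'aagadcbcfdaad')
  2 → (6, 'abaagadcbcfdaad')
  3 → (19, 'ad')
  4 → (11, 'adcbcfdaad')
  5 → (9, 'agadcbcfdaad')
  6 → (7, 'baagadcbcfdaad')
  7 → (14, 'bcfdaad')
  8 → (13, 'cbcfdaad')
  9 → (15, 'cfdaad')
  10 → (20, 'd')
  11 → (17, 'daad')
  12 → (5, 'dabaagadcbcfdaad')
  13 → (12, 'dcbcfdaad')
  14 → (0, 'ddededabaagadcbcfdaad')
  15 → (3, 'dedabaagadcbcfdaad')
  16 → (1, 'dededabaagadcbcfdaad')
  17 → (4, 'edabaagadcbcfdaad')
  18 → (2, 'ededabaagadcbcfdaad')
  19 → (16, 'fdaad')
  20 → (10, 'gadcbcfdaad')

SA = [18, 8, 6, 19, 11, 9, 7, 14, 13, 15, 20, 17, 5, 12, 0, 3, 1, 4, 2, 16, 10]
rank  pair      lcp
   1  s[18:],s[8:]  2  'aa'
   2  s[8:],s[6:]  1  'a'
   3  s[6:],s[19:]  1  'a'
   4  s[19:],s[11:]  2  'ad'
   5  s[11:],s[9:]  1  'a'
   6  s[9:],s[7:]  0  ''
   7  s[7:],s[14:]  1  'b'
   8  s[14:],s[13:]  0  ''
   9  s[13:],s[15:]  1  'c'
  10  s[15:],s[20:]  0  ''
  11  s[20:],s[17:]  1  'd'
  12  s[17:],s[5:]  2  'da'
  13  s[5:],s[12:]  1  'd'
  14  s[12:],s[0:]  1  'd'
  15  s[0:],s[3:]  1  'd'
  16  s[3:],s[1:]  3  'ded'
  17  s[1:],s[4:]  0  ''
  18  s[4:],s[2:]  2  'ed'
  19  s[2:],s[16:]  0  ''
  20  s[16:],s[10:]  0  ''

n(n+1)/2 = 21·22/2 = 231
Σ LCP = 0 + 2 + 1 + 1 + 2 + 1 + 0 + 1 + 0 + 1 + 0 + 1 + 2 + 1 + 1 + 1 + 3 + 0 + 2 + 0 + 0 = 20
distinct = 231 − 20 = 211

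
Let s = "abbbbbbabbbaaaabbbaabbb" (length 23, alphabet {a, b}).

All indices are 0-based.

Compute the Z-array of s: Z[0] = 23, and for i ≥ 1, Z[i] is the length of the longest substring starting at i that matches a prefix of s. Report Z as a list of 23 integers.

[23, 0, 0, 0, 0, 0, 0, 4, 0, 0, 0, 1, 1, 1, 4, 0, 0, 0, 1, 4, 0, 0, 0]

Z[0]=23
i=1: outside box; Z[1]=0
i=2: outside box; Z[2]=0
i=3: outside box; Z[3]=0
i=4: outside box; Z[4]=0
i=5: outside box; Z[5]=0
i=6: outside box; Z[6]=0
i=7: outside box; Z[7]=4 extend→box=[7,11)
i=8: min(r-i=3, Z[1]=0)=0; Z[8]=0
i=9: min(r-i=2, Z[2]=0)=0; Z[9]=0
i=10: min(r-i=1, Z[3]=0)=0; Z[10]=0
i=11: outside box; Z[11]=1 extend→box=[11,12)
i=12: outside box; Z[12]=1 extend→box=[12,13)
i=13: outside box; Z[13]=1 extend→box=[13,14)
i=14: outside box; Z[14]=4 extend→box=[14,18)
i=15: min(r-i=3, Z[1]=0)=0; Z[15]=0
i=16: min(r-i=2, Z[2]=0)=0; Z[16]=0
i=17: min(r-i=1, Z[3]=0)=0; Z[17]=0
i=18: outside box; Z[18]=1 extend→box=[18,19)
i=19: outside box; Z[19]=4 extend→box=[19,23)
i=20: min(r-i=3, Z[1]=0)=0; Z[20]=0
i=21: min(r-i=2, Z[2]=0)=0; Z[21]=0
i=22: min(r-i=1, Z[3]=0)=0; Z[22]=0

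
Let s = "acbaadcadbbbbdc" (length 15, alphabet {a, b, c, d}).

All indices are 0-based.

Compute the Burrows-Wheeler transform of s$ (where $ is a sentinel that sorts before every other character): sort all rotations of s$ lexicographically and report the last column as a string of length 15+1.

cb$cacdbbbddaaba

rank  rotation          last
    0  $acbaadcadbbbbdc  c
    1  aadcadbbbbdc$acb  b
    2  acbaadcadbbbbdc$  $
    3  adbbbbdc$acbaadc  c
    4  adcadbbbbdc$acba  a
    5  baadcadbbbbdc$ac  c
    6  bbbbdc$acbaadcad  d
    7  bbbdc$acbaadcadb  b
    8  bbdc$acbaadcadbb  b
    9  bdc$acbaadcadbbb  b
   10  c$acbaadcadbbbbd  d
   11  cadbbbbdc$acbaad  d
   12  cbaadcadbbbbdc$a  a
   13  dbbbbdc$acbaadca  a
   14  dc$acbaadcadbbbb  b
   15  dcadbbbbdc$acbaa  a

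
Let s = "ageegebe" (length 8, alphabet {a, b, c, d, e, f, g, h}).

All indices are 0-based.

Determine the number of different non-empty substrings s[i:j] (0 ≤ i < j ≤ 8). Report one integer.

rank | idx | suffix
   0 |   0 | ageegebe
   1 |   6 | be
   2 |   7 | e
   3 |   5 | ebe
   4 |   2 | eegebe
   5 |   3 | egebe
   6 |   4 | gebe
   7 |   1 | geegebe

SA = [0, 6, 7, 5, 2, 3, 4, 1]
[i] adj suffixes → lcp
  [1] 0/6 → 0 ('')
  [2] 6/7 → 0 ('')
  [3] 7/5 → 1 ('e')
  [4] 5/2 → 1 ('e')
  [5] 2/3 → 1 ('e')
  [6] 3/4 → 0 ('')
  [7] 4/1 → 2 ('ge')

n(n+1)/2 = 8·9/2 = 36
Σ LCP = 0 + 0 + 0 + 1 + 1 + 1 + 0 + 2 = 5
distinct = 36 − 5 = 31

31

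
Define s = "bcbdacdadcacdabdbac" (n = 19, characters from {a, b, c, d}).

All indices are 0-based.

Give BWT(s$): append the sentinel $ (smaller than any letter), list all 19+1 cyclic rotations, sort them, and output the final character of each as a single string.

rank  rotation              last
    0  $bcbdacdadcacdabdbac  c
    1  abdbac$bcbdacdadcacd  d
    2  ac$bcbdacdadcacdabdb  b
    3  acdabdbac$bcbdacdadc  c
    4  acdadcacdabdbac$bcbd  d
    5  adcacdabdbac$bcbdacd  d
    6  bac$bcbdacdadcacdabd  d
    7  bcbdacdadcacdabdbac$  $
    8  bdacdadcacdabdbac$bc  c
    9  bdbac$bcbdacdadcacda  a
   10  c$bcbdacdadcacdabdba  a
   11  cacdabdbac$bcbdacdad  d
   12  cbdacdadcacdabdbac$b  b
   13  cdabdbac$bcbdacdadca  a
   14  cdadcacdabdbac$bcbda  a
   15  dabdbac$bcbdacdadcac  c
   16  dacdadcacdabdbac$bcb  b
   17  dadcacdabdbac$bcbdac  c
   18  dbac$bcbdacdadcacdab  b
   19  dcacdabdbac$bcbdacda  a

cdbcddd$caadbaacbcba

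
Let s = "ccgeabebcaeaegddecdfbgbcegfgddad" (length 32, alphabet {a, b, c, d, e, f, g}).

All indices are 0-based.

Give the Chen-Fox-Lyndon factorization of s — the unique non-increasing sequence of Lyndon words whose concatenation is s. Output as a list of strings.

["ccge", "abebcaeaegddecdfbgbcegfgddad"]

emit factor 1: 'ccge' (i=0, period=4)
emit factor 2: 'abebcaeaegddecdfbgbcegfgddad' (i=4, period=28)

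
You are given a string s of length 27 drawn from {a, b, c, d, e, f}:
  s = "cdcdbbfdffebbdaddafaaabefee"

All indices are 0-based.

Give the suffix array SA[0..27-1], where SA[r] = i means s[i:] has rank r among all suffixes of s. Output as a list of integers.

[19, 20, 21, 14, 17, 11, 4, 12, 22, 5, 2, 0, 13, 16, 3, 1, 15, 7, 26, 10, 25, 23, 18, 6, 9, 24, 8]

rank | idx | suffix
   0 |  19 | aaabefee
   1 |  20 | aabefee
   2 |  21 | abefee
   3 |  14 | addafaaabefee
   4 |  17 | afaaabefee
   5 |  11 | bbdaddafaaabefee
   6 |   4 | bbfdffebbdaddafaaabefee
   7 |  12 | bdaddafaaabefee
   8 |  22 | befee
   9 |   5 | bfdffebbdaddafaaabefee
  10 |   2 | cdbbfdffebbdaddafaaabefee
  11 |   0 | cdcdbbfdffebbdaddafaaabefee
  12 |  13 | daddafaaabefee
  13 |  16 | dafaaabefee
  14 |   3 | dbbfdffebbdaddafaaabefee
  15 |   1 | dcdbbfdffebbdaddafaaabefee
  16 |  15 | ddafaaabefee
  17 |   7 | dffebbdaddafaaabefee
  18 |  26 | e
  19 |  10 | ebbdaddafaaabefee
  20 |  25 | ee
  21 |  23 | efee
  22 |  18 | faaabefee
  23 |   6 | fdffebbdaddafaaabefee
  24 |   9 | febbdaddafaaabefee
  25 |  24 | fee
  26 |   8 | ffebbdaddafaaabefee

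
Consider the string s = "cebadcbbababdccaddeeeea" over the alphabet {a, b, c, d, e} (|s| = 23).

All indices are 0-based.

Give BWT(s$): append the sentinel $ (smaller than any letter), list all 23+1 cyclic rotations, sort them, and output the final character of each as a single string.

rank  rotation                  last
    0  $cebadcbbababdccaddeeeea  a
    1  a$cebadcbbababdccaddeeee  e
    2  ababdccaddeeeea$cebadcbb  b
    3  abdccaddeeeea$cebadcbbab  b
    4  adcbbababdccaddeeeea$ceb  b
    5  addeeeea$cebadcbbababdcc  c
    6  bababdccaddeeeea$cebadcb  b
    7  babdccaddeeeea$cebadcbba  a
    8  badcbbababdccaddeeeea$ce  e
    9  bbababdccaddeeeea$cebadc  c
   10  bdccaddeeeea$cebadcbbaba  a
   11  caddeeeea$cebadcbbababdc  c
   12  cbbababdccaddeeeea$cebad  d
   13  ccaddeeeea$cebadcbbababd  d
   14  cebadcbbababdccaddeeeea$  $
   15  dcbbababdccaddeeeea$ceba  a
   16  dccaddeeeea$cebadcbbabab  b
   17  ddeeeea$cebadcbbababdcca  a
   18  deeeea$cebadcbbababdccad  d
   19  ea$cebadcbbababdccaddeee  e
   20  ebadcbbababdccaddeeeea$c  c
   21  eea$cebadcbbababdccaddee  e
   22  eeea$cebadcbbababdccadde  e
   23  eeeea$cebadcbbababdccadd  d

aebbbcbaecacdd$abadeceed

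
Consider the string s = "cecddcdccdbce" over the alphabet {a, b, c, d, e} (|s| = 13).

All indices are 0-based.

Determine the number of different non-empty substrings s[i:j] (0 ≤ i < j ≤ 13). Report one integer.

78

sorted suffixes:
  #0 SA[0]=10  'bce'
  #1 SA[1]=7  'ccdbce'
  #2 SA[2]=8  'cdbce'
  #3 SA[3]=5  'cdccdbce'
  #4 SA[4]=2  'cddcdccdbce'
  #5 SA[5]=11  'ce'
  #6 SA[6]=0  'cecddcdccdbce'
  #7 SA[7]=9  'dbce'
  #8 SA[8]=6  'dccdbce'
  #9 SA[9]=4  'dcdccdbce'
  #10 SA[10]=3  'ddcdccdbce'
  #11 SA[11]=12  'e'
  #12 SA[12]=1  'ecddcdccdbce'

SA = [10, 7, 8, 5, 2, 11, 0, 9, 6, 4, 3, 12, 1]
[i] adj suffixes → lcp
  [1] 10/7 → 0 ('')
  [2] 7/8 → 1 ('c')
  [3] 8/5 → 2 ('cd')
  [4] 5/2 → 2 ('cd')
  [5] 2/11 → 1 ('c')
  [6] 11/0 → 2 ('ce')
  [7] 0/9 → 0 ('')
  [8] 9/6 → 1 ('d')
  [9] 6/4 → 2 ('dc')
  [10] 4/3 → 1 ('d')
  [11] 3/12 → 0 ('')
  [12] 12/1 → 1 ('e')

n(n+1)/2 = 13·14/2 = 91
Σ LCP = 0 + 0 + 1 + 2 + 2 + 1 + 2 + 0 + 1 + 2 + 1 + 0 + 1 = 13
distinct = 91 − 13 = 78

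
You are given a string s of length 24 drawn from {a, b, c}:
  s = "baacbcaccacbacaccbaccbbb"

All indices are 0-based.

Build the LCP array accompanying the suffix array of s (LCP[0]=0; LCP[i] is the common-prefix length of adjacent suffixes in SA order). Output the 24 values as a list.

sorted suffixes:
  #0 SA[0]=1  'aacbcaccacbacaccbaccbbb'
  #1 SA[1]=12  'acaccbaccbbb'
  #2 SA[2]=9  'acbacaccbaccbbb'
  #3 SA[3]=2  'acbcaccacbacaccbaccbbb'
  #4 SA[4]=6  'accacbacaccbaccbbb'
  #5 SA[5]=14  'accbaccbbb'
  #6 SA[6]=18  'accbbb'
  #7 SA[7]=23  'b'
  #8 SA[8]=0  'baacbcaccacbacaccbaccbbb'
  #9 SA[9]=11  'bacaccbaccbbb'
  #10 SA[10]=17  'baccbbb'
  #11 SA[11]=22  'bb'
  #12 SA[12]=21  'bbb'
  #13 SA[13]=4  'bcaccacbacaccbaccbbb'
  #14 SA[14]=8  'cacbacaccbaccbbb'
  #15 SA[15]=5  'caccacbacaccbaccbbb'
  #16 SA[16]=13  'caccbaccbbb'
  #17 SA[17]=10  'cbacaccbaccbbb'
  #18 SA[18]=16  'cbaccbbb'
  #19 SA[19]=20  'cbbb'
  #20 SA[20]=3  'cbcaccacbacaccbaccbbb'
  #21 SA[21]=7  'ccacbacaccbaccbbb'
  #22 SA[22]=15  'ccbaccbbb'
  #23 SA[23]=19  'ccbbb'

SA = [1, 12, 9, 2, 6, 14, 18, 23, 0, 11, 17, 22, 21, 4, 8, 5, 13, 10, 16, 20, 3, 7, 15, 19]
[i] adj suffixes → lcp
  [1] 1/12 → 1 ('a')
  [2] 12/9 → 2 ('ac')
  [3] 9/2 → 3 ('acb')
  [4] 2/6 → 2 ('ac')
  [5] 6/14 → 3 ('acc')
  [6] 14/18 → 4 ('accb')
  [7] 18/23 → 0 ('')
  [8] 23/0 → 1 ('b')
  [9] 0/11 → 2 ('ba')
  [10] 11/17 → 3 ('bac')
  [11] 17/22 → 1 ('b')
  [12] 22/21 → 2 ('bb')
  [13] 21/4 → 1 ('b')
  [14] 4/8 → 0 ('')
  [15] 8/5 → 3 ('cac')
  [16] 5/13 → 4 ('cacc')
  [17] 13/10 → 1 ('c')
  [18] 10/16 → 4 ('cbac')
  [19] 16/20 → 2 ('cb')
  [20] 20/3 → 2 ('cb')
  [21] 3/7 → 1 ('c')
  [22] 7/15 → 2 ('cc')
  [23] 15/19 → 3 ('ccb')

[0, 1, 2, 3, 2, 3, 4, 0, 1, 2, 3, 1, 2, 1, 0, 3, 4, 1, 4, 2, 2, 1, 2, 3]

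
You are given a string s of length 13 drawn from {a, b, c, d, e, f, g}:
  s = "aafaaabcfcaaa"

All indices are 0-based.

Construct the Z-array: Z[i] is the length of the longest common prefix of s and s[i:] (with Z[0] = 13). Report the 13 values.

[13, 1, 0, 2, 2, 1, 0, 0, 0, 0, 2, 2, 1]

Z[0]=13
i=1: outside box; Z[1]=1 grow→box=[1,2)
i=2: outside box; Z[2]=0
i=3: outside box; Z[3]=2 grow→box=[3,5)
i=4: min(r-i=1, Z[1]=1)=1; Z[4]=2 grow→box=[4,6)
i=5: min(r-i=1, Z[1]=1)=1; Z[5]=1
i=6: outside box; Z[6]=0
i=7: outside box; Z[7]=0
i=8: outside box; Z[8]=0
i=9: outside box; Z[9]=0
i=10: outside box; Z[10]=2 grow→box=[10,12)
i=11: min(r-i=1, Z[1]=1)=1; Z[11]=2 grow→box=[11,13)
i=12: min(r-i=1, Z[1]=1)=1; Z[12]=1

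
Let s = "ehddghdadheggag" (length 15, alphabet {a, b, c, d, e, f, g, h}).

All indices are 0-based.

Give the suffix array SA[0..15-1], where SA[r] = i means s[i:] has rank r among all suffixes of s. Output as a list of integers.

rank | idx | suffix
   0 |   7 | adheggag
   1 |  13 | ag
   2 |   6 | dadheggag
   3 |   2 | ddghdadheggag
   4 |   3 | dghdadheggag
   5 |   8 | dheggag
   6 |  10 | eggag
   7 |   0 | ehddghdadheggag
   8 |  14 | g
   9 |  12 | gag
  10 |  11 | ggag
  11 |   4 | ghdadheggag
  12 |   5 | hdadheggag
  13 |   1 | hddghdadheggag
  14 |   9 | heggag

[7, 13, 6, 2, 3, 8, 10, 0, 14, 12, 11, 4, 5, 1, 9]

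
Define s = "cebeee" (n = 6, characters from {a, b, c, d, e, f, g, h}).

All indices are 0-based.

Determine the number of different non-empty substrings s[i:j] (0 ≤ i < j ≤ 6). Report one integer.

17

sorted suffixes:
  #0 SA[0]=2  'beee'
  #1 SA[1]=0  'cebeee'
  #2 SA[2]=5  'e'
  #3 SA[3]=1  'ebeee'
  #4 SA[4]=4  'ee'
  #5 SA[5]=3  'eee'

SA = [2, 0, 5, 1, 4, 3]
[i] adj suffixes → lcp
  [1] 2/0 → 0 ('')
  [2] 0/5 → 0 ('')
  [3] 5/1 → 1 ('e')
  [4] 1/4 → 1 ('e')
  [5] 4/3 → 2 ('ee')

n(n+1)/2 = 6·7/2 = 21
Σ LCP = 0 + 0 + 0 + 1 + 1 + 2 = 4
distinct = 21 − 4 = 17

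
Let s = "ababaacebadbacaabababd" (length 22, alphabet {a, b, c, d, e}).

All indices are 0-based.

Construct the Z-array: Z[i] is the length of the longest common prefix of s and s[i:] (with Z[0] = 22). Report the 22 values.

[22, 0, 3, 0, 1, 1, 0, 0, 0, 1, 0, 0, 1, 0, 1, 5, 0, 4, 0, 2, 0, 0]

Z[0]=22
i=1: outside box; Z[1]=0
i=2: outside box; Z[2]=3 scan→box=[2,5)
i=3: min(r-i=2, Z[1]=0)=0; Z[3]=0
i=4: min(r-i=1, Z[2]=3)=1; Z[4]=1
i=5: outside box; Z[5]=1 scan→box=[5,6)
i=6: outside box; Z[6]=0
i=7: outside box; Z[7]=0
i=8: outside box; Z[8]=0
i=9: outside box; Z[9]=1 scan→box=[9,10)
i=10: outside box; Z[10]=0
i=11: outside box; Z[11]=0
i=12: outside box; Z[12]=1 scan→box=[12,13)
i=13: outside box; Z[13]=0
i=14: outside box; Z[14]=1 scan→box=[14,15)
i=15: outside box; Z[15]=5 scan→box=[15,20)
i=16: min(r-i=4, Z[1]=0)=0; Z[16]=0
i=17: min(r-i=3, Z[2]=3)=3; Z[17]=4 scan→box=[17,21)
i=18: min(r-i=3, Z[1]=0)=0; Z[18]=0
i=19: min(r-i=2, Z[2]=3)=2; Z[19]=2
i=20: min(r-i=1, Z[3]=0)=0; Z[20]=0
i=21: outside box; Z[21]=0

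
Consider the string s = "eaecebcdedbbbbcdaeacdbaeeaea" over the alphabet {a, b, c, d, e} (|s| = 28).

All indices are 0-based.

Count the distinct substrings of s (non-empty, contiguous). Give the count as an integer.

sorted suffixes:
  #0 SA[0]=27  'a'
  #1 SA[1]=18  'acdbaeeaea'
  #2 SA[2]=25  'aea'
  #3 SA[3]=16  'aeacdbaeeaea'
  #4 SA[4]=1  'aecebcdedbbbbcdaeacdbaeeaea'
  #5 SA[5]=22  'aeeaea'
  #6 SA[6]=21  'baeeaea'
  #7 SA[7]=10  'bbbbcdaeacdbaeeaea'
  #8 SA[8]=11  'bbbcdaeacdbaeeaea'
  #9 SA[9]=12  'bbcdaeacdbaeeaea'
  #10 SA[10]=13  'bcdaeacdbaeeaea'
  #11 SA[11]=5  'bcdedbbbbcdaeacdbaeeaea'
  #12 SA[12]=14  'cdaeacdbaeeaea'
  #13 SA[13]=19  'cdbaeeaea'
  #14 SA[14]=6  'cdedbbbbcdaeacdbaeeaea'
  #15 SA[15]=3  'cebcdedbbbbcdaeacdbaeeaea'
  #16 SA[16]=15  'daeacdbaeeaea'
  #17 SA[17]=20  'dbaeeaea'
  #18 SA[18]=9  'dbbbbcdaeacdbaeeaea'
  #19 SA[19]=7  'dedbbbbcdaeacdbaeeaea'
  #20 SA[20]=26  'ea'
  #21 SA[21]=17  'eacdbaeeaea'
  #22 SA[22]=24  'eaea'
  #23 SA[23]=0  'eaecebcdedbbbbcdaeacdbaeeaea'
  #24 SA[24]=4  'ebcdedbbbbcdaeacdbaeeaea'
  #25 SA[25]=2  'ecebcdedbbbbcdaeacdbaeeaea'
  #26 SA[26]=8  'edbbbbcdaeacdbaeeaea'
  #27 SA[27]=23  'eeaea'

SA = [27, 18, 25, 16, 1, 22, 21, 10, 11, 12, 13, 5, 14, 19, 6, 3, 15, 20, 9, 7, 26, 17, 24, 0, 4, 2, 8, 23]
rank  pair      lcp
   1  s[27:],s[18:]  1  'a'
   2  s[18:],s[25:]  1  'a'
   3  s[25:],s[16:]  3  'aea'
   4  s[16:],s[1:]  2  'ae'
   5  s[1:],s[22:]  2  'ae'
   6  s[22:],s[21:]  0  ''
   7  s[21:],s[10:]  1  'b'
   8  s[10:],s[11:]  3  'bbb'
   9  s[11:],s[12:]  2  'bb'
  10  s[12:],s[13:]  1  'b'
  11  s[13:],s[5:]  3  'bcd'
  12  s[5:],s[14:]  0  ''
  13  s[14:],s[19:]  2  'cd'
  14  s[19:],s[6:]  2  'cd'
  15  s[6:],s[3:]  1  'c'
  16  s[3:],s[15:]  0  ''
  17  s[15:],s[20:]  1  'd'
  18  s[20:],s[9:]  2  'db'
  19  s[9:],s[7:]  1  'd'
  20  s[7:],s[26:]  0  ''
  21  s[26:],s[17:]  2  'ea'
  22  s[17:],s[24:]  2  'ea'
  23  s[24:],s[0:]  3  'eae'
  24  s[0:],s[4:]  1  'e'
  25  s[4:],s[2:]  1  'e'
  26  s[2:],s[8:]  1  'e'
  27  s[8:],s[23:]  1  'e'

n(n+1)/2 = 28·29/2 = 406
Σ LCP = 0 + 1 + 1 + 3 + 2 + 2 + 0 + 1 + 3 + 2 + 1 + 3 + 0 + 2 + 2 + 1 + 0 + 1 + 2 + 1 + 0 + 2 + 2 + 3 + 1 + 1 + 1 + 1 = 39
distinct = 406 − 39 = 367

367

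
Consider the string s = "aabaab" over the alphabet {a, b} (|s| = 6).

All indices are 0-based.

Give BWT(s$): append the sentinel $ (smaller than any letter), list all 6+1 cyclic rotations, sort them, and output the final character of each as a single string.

bb$aaaa

rank  rotation last
    0  $aabaab  b
    1  aab$aab  b
    2  aabaab$  $
    3  ab$aaba  a
    4  abaab$a  a
    5  b$aabaa  a
    6  baab$aa  a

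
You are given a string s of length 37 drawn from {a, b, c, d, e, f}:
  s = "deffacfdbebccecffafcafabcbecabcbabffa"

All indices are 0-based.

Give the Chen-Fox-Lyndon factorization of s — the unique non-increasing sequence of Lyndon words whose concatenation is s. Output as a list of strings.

["deff", "acfdbebccecffafcaf", "abcbec", "abcbabff", "a"]

emit factor 1: 'deff' (i=0, period=4)
emit factor 2: 'acfdbebccecffafcaf' (i=4, period=18)
emit factor 3: 'abcbec' (i=22, period=6)
emit factor 4: 'abcbabff' (i=28, period=8)
emit factor 5: 'a' (i=36, period=1)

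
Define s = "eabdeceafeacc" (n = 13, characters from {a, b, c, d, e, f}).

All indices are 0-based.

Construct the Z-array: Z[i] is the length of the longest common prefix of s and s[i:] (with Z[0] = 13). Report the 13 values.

Z[0]=13
i=1: fresh scan; Z[1]=0
i=2: fresh scan; Z[2]=0
i=3: fresh scan; Z[3]=0
i=4: fresh scan; Z[4]=1 scan→box=[4,5)
i=5: fresh scan; Z[5]=0
i=6: fresh scan; Z[6]=2 scan→box=[6,8)
i=7: min(r-i=1, Z[1]=0)=0; Z[7]=0
i=8: fresh scan; Z[8]=0
i=9: fresh scan; Z[9]=2 scan→box=[9,11)
i=10: min(r-i=1, Z[1]=0)=0; Z[10]=0
i=11: fresh scan; Z[11]=0
i=12: fresh scan; Z[12]=0

[13, 0, 0, 0, 1, 0, 2, 0, 0, 2, 0, 0, 0]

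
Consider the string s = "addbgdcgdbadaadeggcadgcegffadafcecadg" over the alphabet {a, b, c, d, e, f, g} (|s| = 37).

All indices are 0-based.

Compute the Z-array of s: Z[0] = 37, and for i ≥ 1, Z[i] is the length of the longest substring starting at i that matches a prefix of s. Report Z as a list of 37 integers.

Z[0]=37
i=1: i≥r, start 0; Z[1]=0
i=2: i≥r, start 0; Z[2]=0
i=3: i≥r, start 0; Z[3]=0
i=4: i≥r, start 0; Z[4]=0
i=5: i≥r, start 0; Z[5]=0
i=6: i≥r, start 0; Z[6]=0
i=7: i≥r, start 0; Z[7]=0
i=8: i≥r, start 0; Z[8]=0
i=9: i≥r, start 0; Z[9]=0
i=10: i≥r, start 0; Z[10]=2 grow→box=[10,12)
i=11: min(r-i=1, Z[1]=0)=0; Z[11]=0
i=12: i≥r, start 0; Z[12]=1 grow→box=[12,13)
i=13: i≥r, start 0; Z[13]=2 grow→box=[13,15)
i=14: min(r-i=1, Z[1]=0)=0; Z[14]=0
i=15: i≥r, start 0; Z[15]=0
i=16: i≥r, start 0; Z[16]=0
i=17: i≥r, start 0; Z[17]=0
i=18: i≥r, start 0; Z[18]=0
i=19: i≥r, start 0; Z[19]=2 grow→box=[19,21)
i=20: min(r-i=1, Z[1]=0)=0; Z[20]=0
i=21: i≥r, start 0; Z[21]=0
i=22: i≥r, start 0; Z[22]=0
i=23: i≥r, start 0; Z[23]=0
i=24: i≥r, start 0; Z[24]=0
i=25: i≥r, start 0; Z[25]=0
i=26: i≥r, start 0; Z[26]=0
i=27: i≥r, start 0; Z[27]=2 grow→box=[27,29)
i=28: min(r-i=1, Z[1]=0)=0; Z[28]=0
i=29: i≥r, start 0; Z[29]=1 grow→box=[29,30)
i=30: i≥r, start 0; Z[30]=0
i=31: i≥r, start 0; Z[31]=0
i=32: i≥r, start 0; Z[32]=0
i=33: i≥r, start 0; Z[33]=0
i=34: i≥r, start 0; Z[34]=2 grow→box=[34,36)
i=35: min(r-i=1, Z[1]=0)=0; Z[35]=0
i=36: i≥r, start 0; Z[36]=0

[37, 0, 0, 0, 0, 0, 0, 0, 0, 0, 2, 0, 1, 2, 0, 0, 0, 0, 0, 2, 0, 0, 0, 0, 0, 0, 0, 2, 0, 1, 0, 0, 0, 0, 2, 0, 0]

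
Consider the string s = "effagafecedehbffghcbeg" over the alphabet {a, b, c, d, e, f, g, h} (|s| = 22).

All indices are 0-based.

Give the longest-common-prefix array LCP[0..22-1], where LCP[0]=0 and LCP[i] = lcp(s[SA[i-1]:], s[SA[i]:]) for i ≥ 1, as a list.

rank | idx | suffix
   0 |   5 | afecedehbffghcbeg
   1 |   3 | agafecedehbffghcbeg
   2 |  19 | beg
   3 |  13 | bffghcbeg
   4 |  18 | cbeg
   5 |   8 | cedehbffghcbeg
   6 |  10 | dehbffghcbeg
   7 |   7 | ecedehbffghcbeg
   8 |   9 | edehbffghcbeg
   9 |   0 | effagafecedehbffghcbeg
  10 |  20 | eg
  11 |  11 | ehbffghcbeg
  12 |   2 | fagafecedehbffghcbeg
  13 |   6 | fecedehbffghcbeg
  14 |   1 | ffagafecedehbffghcbeg
  15 |  14 | ffghcbeg
  16 |  15 | fghcbeg
  17 |  21 | g
  18 |   4 | gafecedehbffghcbeg
  19 |  16 | ghcbeg
  20 |  12 | hbffghcbeg
  21 |  17 | hcbeg

SA = [5, 3, 19, 13, 18, 8, 10, 7, 9, 0, 20, 11, 2, 6, 1, 14, 15, 21, 4, 16, 12, 17]
i: (SA[i-1],SA[i]) lcp shared
  1: (5,3) 1 'a'
  2: (3,19) 0 ''
  3: (19,13) 1 'b'
  4: (13,18) 0 ''
  5: (18,8) 1 'c'
  6: (8,10) 0 ''
  7: (10,7) 0 ''
  8: (7,9) 1 'e'
  9: (9,0) 1 'e'
  10: (0,20) 1 'e'
  11: (20,11) 1 'e'
  12: (11,2) 0 ''
  13: (2,6) 1 'f'
  14: (6,1) 1 'f'
  15: (1,14) 2 'ff'
  16: (14,15) 1 'f'
  17: (15,21) 0 ''
  18: (21,4) 1 'g'
  19: (4,16) 1 'g'
  20: (16,12) 0 ''
  21: (12,17) 1 'h'

[0, 1, 0, 1, 0, 1, 0, 0, 1, 1, 1, 1, 0, 1, 1, 2, 1, 0, 1, 1, 0, 1]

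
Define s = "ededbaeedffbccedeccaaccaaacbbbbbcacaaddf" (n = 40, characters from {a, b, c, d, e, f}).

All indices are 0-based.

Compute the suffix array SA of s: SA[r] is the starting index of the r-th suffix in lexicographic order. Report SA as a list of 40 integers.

[23, 24, 19, 35, 33, 25, 20, 36, 5, 4, 27, 28, 29, 30, 31, 11, 22, 18, 34, 32, 26, 21, 17, 12, 13, 3, 37, 15, 1, 38, 8, 16, 2, 14, 0, 7, 6, 39, 10, 9]

rank | idx | suffix
   0 |  23 | aaacbbbbbcacaaddf
   1 |  24 | aacbbbbbcacaaddf
   2 |  19 | aaccaaacbbbbbcacaaddf
   3 |  35 | aaddf
   4 |  33 | acaaddf
   5 |  25 | acbbbbbcacaaddf
   6 |  20 | accaaacbbbbbcacaaddf
   7 |  36 | addf
   8 |   5 | aeedffbccedeccaaccaaacbbbbbcacaaddf
   9 |   4 | baeedffbccedeccaaccaaacbbbbbcacaaddf
  10 |  27 | bbbbbcacaaddf
  11 |  28 | bbbbcacaaddf
  12 |  29 | bbbcacaaddf
  13 |  30 | bbcacaaddf
  14 |  31 | bcacaaddf
  15 |  11 | bccedeccaaccaaacbbbbbcacaaddf
  16 |  22 | caaacbbbbbcacaaddf
  17 |  18 | caaccaaacbbbbbcacaaddf
  18 |  34 | caaddf
  19 |  32 | cacaaddf
  20 |  26 | cbbbbbcacaaddf
  21 |  21 | ccaaacbbbbbcacaaddf
  22 |  17 | ccaaccaaacbbbbbcacaaddf
  23 |  12 | ccedeccaaccaaacbbbbbcacaaddf
  24 |  13 | cedeccaaccaaacbbbbbcacaaddf
  25 |   3 | dbaeedffbccedeccaaccaaacbbbbbcacaaddf
  26 |  37 | ddf
  27 |  15 | deccaaccaaacbbbbbcacaaddf
  28 |   1 | dedbaeedffbccedeccaaccaaacbbbbbcacaaddf
  29 |  38 | df
  30 |   8 | dffbccedeccaaccaaacbbbbbcacaaddf
  31 |  16 | eccaaccaaacbbbbbcacaaddf
  32 |   2 | edbaeedffbccedeccaaccaaacbbbbbcacaaddf
  33 |  14 | edeccaaccaaacbbbbbcacaaddf
  34 |   0 | ededbaeedffbccedeccaaccaaacbbbbbcacaaddf
  35 |   7 | edffbccedeccaaccaaacbbbbbcacaaddf
  36 |   6 | eedffbccedeccaaccaaacbbbbbcacaaddf
  37 |  39 | f
  38 |  10 | fbccedeccaaccaaacbbbbbcacaaddf
  39 |   9 | ffbccedeccaaccaaacbbbbbcacaaddf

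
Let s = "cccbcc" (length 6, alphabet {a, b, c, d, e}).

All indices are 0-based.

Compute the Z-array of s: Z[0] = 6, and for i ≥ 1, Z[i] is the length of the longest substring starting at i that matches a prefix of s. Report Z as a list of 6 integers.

Z[0]=6
i=1: i≥r, start 0; Z[1]=2 scan→box=[1,3)
i=2: min(r-i=1, Z[1]=2)=1; Z[2]=1
i=3: i≥r, start 0; Z[3]=0
i=4: i≥r, start 0; Z[4]=2 scan→box=[4,6)
i=5: min(r-i=1, Z[1]=2)=1; Z[5]=1

[6, 2, 1, 0, 2, 1]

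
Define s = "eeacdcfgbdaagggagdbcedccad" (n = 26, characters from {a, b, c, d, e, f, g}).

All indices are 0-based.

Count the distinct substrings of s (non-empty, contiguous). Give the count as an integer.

329

rank→(start, suffix):
  0 → (10, 'aagggagdbcedccad')
  1 → (2, 'acdcfgbdaagggagdbcedccad')
  2 → (24, 'ad')
  3 → (15, 'agdbcedccad')
  4 → (11, 'agggagdbcedccad')
  5 → (18, 'bcedccad')
  6 → (8, 'bdaagggagdbcedccad')
  7 → (23, 'cad')
  8 → (22, 'ccad')
  9 → (3, 'cdcfgbdaagggagdbcedccad')
  10 → (19, 'cedccad')
  11 → (5, 'cfgbdaagggagdbcedccad')
  12 → (25, 'd')
  13 → (9, 'daagggagdbcedccad')
  14 → (17, 'dbcedccad')
  15 → (21, 'dccad')
  16 → (4, 'dcfgbdaagggagdbcedccad')
  17 → (1, 'eacdcfgbdaagggagdbcedccad')
  18 → (20, 'edccad')
  19 → (0, 'eeacdcfgbdaagggagdbcedccad')
  20 → (6, 'fgbdaagggagdbcedccad')
  21 → (14, 'gagdbcedccad')
  22 → (7, 'gbdaagggagdbcedccad')
  23 → (16, 'gdbcedccad')
  24 → (13, 'ggagdbcedccad')
  25 → (12, 'gggagdbcedccad')

SA = [10, 2, 24, 15, 11, 18, 8, 23, 22, 3, 19, 5, 25, 9, 17, 21, 4, 1, 20, 0, 6, 14, 7, 16, 13, 12]
[i] adj suffixes → lcp
  [1] 10/2 → 1 ('a')
  [2] 2/24 → 1 ('a')
  [3] 24/15 → 1 ('a')
  [4] 15/11 → 2 ('ag')
  [5] 11/18 → 0 ('')
  [6] 18/8 → 1 ('b')
  [7] 8/23 → 0 ('')
  [8] 23/22 → 1 ('c')
  [9] 22/3 → 1 ('c')
  [10] 3/19 → 1 ('c')
  [11] 19/5 → 1 ('c')
  [12] 5/25 → 0 ('')
  [13] 25/9 → 1 ('d')
  [14] 9/17 → 1 ('d')
  [15] 17/21 → 1 ('d')
  [16] 21/4 → 2 ('dc')
  [17] 4/1 → 0 ('')
  [18] 1/20 → 1 ('e')
  [19] 20/0 → 1 ('e')
  [20] 0/6 → 0 ('')
  [21] 6/14 → 0 ('')
  [22] 14/7 → 1 ('g')
  [23] 7/16 → 1 ('g')
  [24] 16/13 → 1 ('g')
  [25] 13/12 → 2 ('gg')

n(n+1)/2 = 26·27/2 = 351
Σ LCP = 0 + 1 + 1 + 1 + 2 + 0 + 1 + 0 + 1 + 1 + 1 + 1 + 0 + 1 + 1 + 1 + 2 + 0 + 1 + 1 + 0 + 0 + 1 + 1 + 1 + 2 = 22
distinct = 351 − 22 = 329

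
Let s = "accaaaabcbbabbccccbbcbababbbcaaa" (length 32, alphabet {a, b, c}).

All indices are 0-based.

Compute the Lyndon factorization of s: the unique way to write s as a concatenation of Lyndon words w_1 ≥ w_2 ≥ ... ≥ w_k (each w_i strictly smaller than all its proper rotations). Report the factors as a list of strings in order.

emit factor 1: 'acc' (i=0, period=3)
emit factor 2: 'aaaabcbbabbccccbbcbababbbc' (i=3, period=26)
emit factor 3: 'a' (i=29, period=1)
emit factor 4: 'a' (i=30, period=1)
emit factor 5: 'a' (i=31, period=1)

["acc", "aaaabcbbabbccccbbcbababbbc", "a", "a", "a"]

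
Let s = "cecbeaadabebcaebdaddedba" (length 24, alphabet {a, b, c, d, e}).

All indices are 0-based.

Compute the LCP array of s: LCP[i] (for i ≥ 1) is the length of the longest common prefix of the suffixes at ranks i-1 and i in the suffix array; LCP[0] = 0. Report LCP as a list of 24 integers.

rank | idx | suffix
   0 |  23 | a
   1 |   5 | aadabebcaebdaddedba
   2 |   8 | abebcaebdaddedba
   3 |   6 | adabebcaebdaddedba
   4 |  17 | addedba
   5 |  13 | aebdaddedba
   6 |  22 | ba
   7 |  11 | bcaebdaddedba
   8 |  15 | bdaddedba
   9 |   3 | beaadabebcaebdaddedba
  10 |   9 | bebcaebdaddedba
  11 |  12 | caebdaddedba
  12 |   2 | cbeaadabebcaebdaddedba
  13 |   0 | cecbeaadabebcaebdaddedba
  14 |   7 | dabebcaebdaddedba
  15 |  16 | daddedba
  16 |  21 | dba
  17 |  18 | ddedba
  18 |  19 | dedba
  19 |   4 | eaadabebcaebdaddedba
  20 |  10 | ebcaebdaddedba
  21 |  14 | ebdaddedba
  22 |   1 | ecbeaadabebcaebdaddedba
  23 |  20 | edba

SA = [23, 5, 8, 6, 17, 13, 22, 11, 15, 3, 9, 12, 2, 0, 7, 16, 21, 18, 19, 4, 10, 14, 1, 20]
rank  pair      lcp
   1  s[23:],s[5:]  1  'a'
   2  s[5:],s[8:]  1  'a'
   3  s[8:],s[6:]  1  'a'
   4  s[6:],s[17:]  2  'ad'
   5  s[17:],s[13:]  1  'a'
   6  s[13:],s[22:]  0  ''
   7  s[22:],s[11:]  1  'b'
   8  s[11:],s[15:]  1  'b'
   9  s[15:],s[3:]  1  'b'
  10  s[3:],s[9:]  2  'be'
  11  s[9:],s[12:]  0  ''
  12  s[12:],s[2:]  1  'c'
  13  s[2:],s[0:]  1  'c'
  14  s[0:],s[7:]  0  ''
  15  s[7:],s[16:]  2  'da'
  16  s[16:],s[21:]  1  'd'
  17  s[21:],s[18:]  1  'd'
  18  s[18:],s[19:]  1  'd'
  19  s[19:],s[4:]  0  ''
  20  s[4:],s[10:]  1  'e'
  21  s[10:],s[14:]  2  'eb'
  22  s[14:],s[1:]  1  'e'
  23  s[1:],s[20:]  1  'e'

[0, 1, 1, 1, 2, 1, 0, 1, 1, 1, 2, 0, 1, 1, 0, 2, 1, 1, 1, 0, 1, 2, 1, 1]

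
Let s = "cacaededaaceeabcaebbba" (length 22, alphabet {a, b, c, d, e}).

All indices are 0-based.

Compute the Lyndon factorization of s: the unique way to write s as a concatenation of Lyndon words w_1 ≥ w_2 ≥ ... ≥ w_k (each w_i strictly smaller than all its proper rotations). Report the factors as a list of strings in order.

["c", "acaeded", "aaceeabcaebbb", "a"]

emit factor 1: 'c' (i=0, period=1)
emit factor 2: 'acaeded' (i=1, period=7)
emit factor 3: 'aaceeabcaebbb' (i=8, period=13)
emit factor 4: 'a' (i=21, period=1)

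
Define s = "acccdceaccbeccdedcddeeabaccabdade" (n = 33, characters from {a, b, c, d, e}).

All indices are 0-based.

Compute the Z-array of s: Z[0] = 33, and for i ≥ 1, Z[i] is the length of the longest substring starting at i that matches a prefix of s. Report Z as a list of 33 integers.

[33, 0, 0, 0, 0, 0, 0, 3, 0, 0, 0, 0, 0, 0, 0, 0, 0, 0, 0, 0, 0, 0, 1, 0, 3, 0, 0, 1, 0, 0, 1, 0, 0]

Z[0]=33
i=1: fresh scan; Z[1]=0
i=2: fresh scan; Z[2]=0
i=3: fresh scan; Z[3]=0
i=4: fresh scan; Z[4]=0
i=5: fresh scan; Z[5]=0
i=6: fresh scan; Z[6]=0
i=7: fresh scan; Z[7]=3 grow→box=[7,10)
i=8: min(r-i=2, Z[1]=0)=0; Z[8]=0
i=9: min(r-i=1, Z[2]=0)=0; Z[9]=0
i=10: fresh scan; Z[10]=0
i=11: fresh scan; Z[11]=0
i=12: fresh scan; Z[12]=0
i=13: fresh scan; Z[13]=0
i=14: fresh scan; Z[14]=0
i=15: fresh scan; Z[15]=0
i=16: fresh scan; Z[16]=0
i=17: fresh scan; Z[17]=0
i=18: fresh scan; Z[18]=0
i=19: fresh scan; Z[19]=0
i=20: fresh scan; Z[20]=0
i=21: fresh scan; Z[21]=0
i=22: fresh scan; Z[22]=1 grow→box=[22,23)
i=23: fresh scan; Z[23]=0
i=24: fresh scan; Z[24]=3 grow→box=[24,27)
i=25: min(r-i=2, Z[1]=0)=0; Z[25]=0
i=26: min(r-i=1, Z[2]=0)=0; Z[26]=0
i=27: fresh scan; Z[27]=1 grow→box=[27,28)
i=28: fresh scan; Z[28]=0
i=29: fresh scan; Z[29]=0
i=30: fresh scan; Z[30]=1 grow→box=[30,31)
i=31: fresh scan; Z[31]=0
i=32: fresh scan; Z[32]=0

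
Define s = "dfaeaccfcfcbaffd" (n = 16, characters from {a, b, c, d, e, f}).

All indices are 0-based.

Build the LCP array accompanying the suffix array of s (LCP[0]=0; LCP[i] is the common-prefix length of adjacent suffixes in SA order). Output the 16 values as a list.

[0, 1, 1, 0, 0, 1, 1, 3, 0, 1, 0, 0, 1, 2, 1, 1]

rank→(start, suffix):
  0 → (4, 'accfcfcbaffd')
  1 → (2, 'aeaccfcfcbaffd')
  2 → (12, 'affd')
  3 → (11, 'baffd')
  4 → (10, 'cbaffd')
  5 → (5, 'ccfcfcbaffd')
  6 → (8, 'cfcbaffd')
  7 → (6, 'cfcfcbaffd')
  8 → (15, 'd')
  9 → (0, 'dfaeaccfcfcbaffd')
  10 → (3, 'eaccfcfcbaffd')
  11 → (1, 'faeaccfcfcbaffd')
  12 → (9, 'fcbaffd')
  13 → (7, 'fcfcbaffd')
  14 → (14, 'fd')
  15 → (13, 'ffd')

SA = [4, 2, 12, 11, 10, 5, 8, 6, 15, 0, 3, 1, 9, 7, 14, 13]
[i] adj suffixes → lcp
  [1] 4/2 → 1 ('a')
  [2] 2/12 → 1 ('a')
  [3] 12/11 → 0 ('')
  [4] 11/10 → 0 ('')
  [5] 10/5 → 1 ('c')
  [6] 5/8 → 1 ('c')
  [7] 8/6 → 3 ('cfc')
  [8] 6/15 → 0 ('')
  [9] 15/0 → 1 ('d')
  [10] 0/3 → 0 ('')
  [11] 3/1 → 0 ('')
  [12] 1/9 → 1 ('f')
  [13] 9/7 → 2 ('fc')
  [14] 7/14 → 1 ('f')
  [15] 14/13 → 1 ('f')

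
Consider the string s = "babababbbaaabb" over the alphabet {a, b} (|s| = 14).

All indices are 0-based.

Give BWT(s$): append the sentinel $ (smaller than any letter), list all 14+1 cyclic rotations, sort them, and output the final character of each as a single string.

rank  rotation         last
    0  $babababbbaaabb  b
    1  aaabb$babababbb  b
    2  aabb$babababbba  a
    3  abababbbaaabb$b  b
    4  ababbbaaabb$bab  b
    5  abb$babababbbaa  a
    6  abbbaaabb$babab  b
    7  b$babababbbaaab  b
    8  baaabb$babababb  b
    9  babababbbaaabb$  $
   10  bababbbaaabb$ba  a
   11  babbbaaabb$baba  a
   12  bb$babababbbaaa  a
   13  bbaaabb$bababab  b
   14  bbbaaabb$bababa  a

bbabbabbb$aaaba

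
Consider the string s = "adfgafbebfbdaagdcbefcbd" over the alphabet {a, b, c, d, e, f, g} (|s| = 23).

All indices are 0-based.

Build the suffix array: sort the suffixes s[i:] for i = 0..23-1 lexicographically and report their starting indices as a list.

[12, 0, 4, 13, 21, 10, 6, 17, 8, 20, 16, 22, 11, 15, 1, 7, 18, 9, 5, 19, 2, 3, 14]

sorted suffixes:
  #0 SA[0]=12  'aagdcbefcbd'
  #1 SA[1]=0  'adfgafbebfbdaagdcbefcbd'
  #2 SA[2]=4  'afbebfbdaagdcbefcbd'
  #3 SA[3]=13  'agdcbefcbd'
  #4 SA[4]=21  'bd'
  #5 SA[5]=10  'bdaagdcbefcbd'
  #6 SA[6]=6  'bebfbdaagdcbefcbd'
  #7 SA[7]=17  'befcbd'
  #8 SA[8]=8  'bfbdaagdcbefcbd'
  #9 SA[9]=20  'cbd'
  #10 SA[10]=16  'cbefcbd'
  #11 SA[11]=22  'd'
  #12 SA[12]=11  'daagdcbefcbd'
  #13 SA[13]=15  'dcbefcbd'
  #14 SA[14]=1  'dfgafbebfbdaagdcbefcbd'
  #15 SA[15]=7  'ebfbdaagdcbefcbd'
  #16 SA[16]=18  'efcbd'
  #17 SA[17]=9  'fbdaagdcbefcbd'
  #18 SA[18]=5  'fbebfbdaagdcbefcbd'
  #19 SA[19]=19  'fcbd'
  #20 SA[20]=2  'fgafbebfbdaagdcbefcbd'
  #21 SA[21]=3  'gafbebfbdaagdcbefcbd'
  #22 SA[22]=14  'gdcbefcbd'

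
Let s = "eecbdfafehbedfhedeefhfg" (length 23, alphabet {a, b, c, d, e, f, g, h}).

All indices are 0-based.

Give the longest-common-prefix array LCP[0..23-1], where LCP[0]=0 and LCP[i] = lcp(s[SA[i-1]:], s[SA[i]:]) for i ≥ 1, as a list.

rank→(start, suffix):
  0 → (6, 'afehbedfhedeefhfg')
  1 → (3, 'bdfafehbedfhedeefhfg')
  2 → (10, 'bedfhedeefhfg')
  3 → (2, 'cbdfafehbedfhedeefhfg')
  4 → (16, 'deefhfg')
  5 → (4, 'dfafehbedfhedeefhfg')
  6 → (12, 'dfhedeefhfg')
  7 → (1, 'ecbdfafehbedfhedeefhfg')
  8 → (15, 'edeefhfg')
  9 → (11, 'edfhedeefhfg')
  10 → (0, 'eecbdfafehbedfhedeefhfg')
  11 → (17, 'eefhfg')
  12 → (18, 'efhfg')
  13 → (8, 'ehbedfhedeefhfg')
  14 → (5, 'fafehbedfhedeefhfg')
  15 → (7, 'fehbedfhedeefhfg')
  16 → (21, 'fg')
  17 → (13, 'fhedeefhfg')
  18 → (19, 'fhfg')
  19 → (22, 'g')
  20 → (9, 'hbedfhedeefhfg')
  21 → (14, 'hedeefhfg')
  22 → (20, 'hfg')

SA = [6, 3, 10, 2, 16, 4, 12, 1, 15, 11, 0, 17, 18, 8, 5, 7, 21, 13, 19, 22, 9, 14, 20]
[i] adj suffixes → lcp
  [1] 6/3 → 0 ('')
  [2] 3/10 → 1 ('b')
  [3] 10/2 → 0 ('')
  [4] 2/16 → 0 ('')
  [5] 16/4 → 1 ('d')
  [6] 4/12 → 2 ('df')
  [7] 12/1 → 0 ('')
  [8] 1/15 → 1 ('e')
  [9] 15/11 → 2 ('ed')
  [10] 11/0 → 1 ('e')
  [11] 0/17 → 2 ('ee')
  [12] 17/18 → 1 ('e')
  [13] 18/8 → 1 ('e')
  [14] 8/5 → 0 ('')
  [15] 5/7 → 1 ('f')
  [16] 7/21 → 1 ('f')
  [17] 21/13 → 1 ('f')
  [18] 13/19 → 2 ('fh')
  [19] 19/22 → 0 ('')
  [20] 22/9 → 0 ('')
  [21] 9/14 → 1 ('h')
  [22] 14/20 → 1 ('h')

[0, 0, 1, 0, 0, 1, 2, 0, 1, 2, 1, 2, 1, 1, 0, 1, 1, 1, 2, 0, 0, 1, 1]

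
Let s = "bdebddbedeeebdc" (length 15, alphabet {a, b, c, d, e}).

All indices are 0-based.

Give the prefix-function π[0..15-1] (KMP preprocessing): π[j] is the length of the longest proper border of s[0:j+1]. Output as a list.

[0, 0, 0, 1, 2, 0, 1, 0, 0, 0, 0, 0, 1, 2, 0]

π[0] = 0
j=1 s[j]='d': π[1]=0 (border '')
j=2 s[j]='e': π[2]=0 (border '')
j=3 s[j]='b': π[3]=1 (border 'b')
j=4 s[j]='d': π[4]=2 (border 'bd')
j=5 s[j]='d': k: 2→0; π[5]=0 (border '')
j=6 s[j]='b': π[6]=1 (border 'b')
j=7 s[j]='e': k: 1→0; π[7]=0 (border '')
j=8 s[j]='d': π[8]=0 (border '')
j=9 s[j]='e': π[9]=0 (border '')
j=10 s[j]='e': π[10]=0 (border '')
j=11 s[j]='e': π[11]=0 (border '')
j=12 s[j]='b': π[12]=1 (border 'b')
j=13 s[j]='d': π[13]=2 (border 'bd')
j=14 s[j]='c': k: 2→0; π[14]=0 (border '')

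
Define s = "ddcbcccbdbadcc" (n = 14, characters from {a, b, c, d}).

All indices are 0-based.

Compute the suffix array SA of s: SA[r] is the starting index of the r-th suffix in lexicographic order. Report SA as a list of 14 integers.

[10, 9, 3, 7, 13, 2, 6, 12, 5, 4, 8, 1, 11, 0]

rank | idx | suffix
   0 |  10 | adcc
   1 |   9 | badcc
   2 |   3 | bcccbdbadcc
   3 |   7 | bdbadcc
   4 |  13 | c
   5 |   2 | cbcccbdbadcc
   6 |   6 | cbdbadcc
   7 |  12 | cc
   8 |   5 | ccbdbadcc
   9 |   4 | cccbdbadcc
  10 |   8 | dbadcc
  11 |   1 | dcbcccbdbadcc
  12 |  11 | dcc
  13 |   0 | ddcbcccbdbadcc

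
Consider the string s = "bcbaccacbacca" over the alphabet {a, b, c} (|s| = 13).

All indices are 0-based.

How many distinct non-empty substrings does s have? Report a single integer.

rank | idx | suffix
   0 |  12 | a
   1 |   6 | acbacca
   2 |   9 | acca
   3 |   3 | accacbacca
   4 |   8 | bacca
   5 |   2 | baccacbacca
   6 |   0 | bcbaccacbacca
   7 |  11 | ca
   8 |   5 | cacbacca
   9 |   7 | cbacca
  10 |   1 | cbaccacbacca
  11 |  10 | cca
  12 |   4 | ccacbacca

SA = [12, 6, 9, 3, 8, 2, 0, 11, 5, 7, 1, 10, 4]
rank  pair      lcp
   1  s[12:],s[6:]  1  'a'
   2  s[6:],s[9:]  2  'ac'
   3  s[9:],s[3:]  4  'acca'
   4  s[3:],s[8:]  0  ''
   5  s[8:],s[2:]  5  'bacca'
   6  s[2:],s[0:]  1  'b'
   7  s[0:],s[11:]  0  ''
   8  s[11:],s[5:]  2  'ca'
   9  s[5:],s[7:]  1  'c'
  10  s[7:],s[1:]  6  'cbacca'
  11  s[1:],s[10:]  1  'c'
  12  s[10:],s[4:]  3  'cca'

n(n+1)/2 = 13·14/2 = 91
Σ LCP = 0 + 1 + 2 + 4 + 0 + 5 + 1 + 0 + 2 + 1 + 6 + 1 + 3 = 26
distinct = 91 − 26 = 65

65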